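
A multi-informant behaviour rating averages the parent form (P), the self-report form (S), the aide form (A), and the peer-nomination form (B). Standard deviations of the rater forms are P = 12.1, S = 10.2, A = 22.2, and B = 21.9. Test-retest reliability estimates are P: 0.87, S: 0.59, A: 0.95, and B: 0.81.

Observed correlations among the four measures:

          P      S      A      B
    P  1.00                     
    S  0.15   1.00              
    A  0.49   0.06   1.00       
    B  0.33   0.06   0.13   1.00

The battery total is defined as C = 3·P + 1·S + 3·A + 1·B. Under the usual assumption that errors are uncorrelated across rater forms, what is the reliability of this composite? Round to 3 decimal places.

0.946

Var(C) = 3²·12.1² + 10.2² + 3²·22.2² + 21.9² + 2·[3·12.1·10.2·0.15 + 9·12.1·22.2·0.49 + 3·12.1·21.9·0.33 + 3·10.2·22.2·0.06 + 10.2·21.9·0.06 + 3·22.2·21.9·0.13] = 6336.9 + 3492.53 = 9829.43.
Because errors are independent across components, Cov(Tᵢ,Tⱼ) = Cov(Xᵢ,Xⱼ); the off-diagonal part of the true-score variance is the same as above.
True-score variance = [3²·12.1²·0.87 + 10.2²·0.59 + 3²·22.2²·0.95 + 21.9²·0.81] + 3492.53 = 5810.04 + 3492.53 = 9302.57.
Reliability = 9302.57 / 9829.43 = 0.946.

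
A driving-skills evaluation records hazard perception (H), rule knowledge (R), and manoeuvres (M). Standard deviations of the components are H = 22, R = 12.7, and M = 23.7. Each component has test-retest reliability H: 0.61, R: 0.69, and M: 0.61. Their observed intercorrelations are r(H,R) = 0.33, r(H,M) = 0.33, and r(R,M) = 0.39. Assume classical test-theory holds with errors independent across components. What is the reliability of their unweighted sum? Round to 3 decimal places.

0.768

Var(H+R+M) = 22² + 12.7² + 23.7² + 2·[22·12.7·0.33 + 22·23.7·0.33 + 12.7·23.7·0.39] = 1206.98 + 763.3 = 1970.28.
Because errors are independent across components, Cov(Tᵢ,Tⱼ) = Cov(Xᵢ,Xⱼ); the off-diagonal part of the true-score variance is the same as above.
True-score variance = [22²·0.61 + 12.7²·0.69 + 23.7²·0.61] + 763.3 = 749.161 + 763.3 = 1512.46.
Reliability = 1512.46 / 1970.28 = 0.768.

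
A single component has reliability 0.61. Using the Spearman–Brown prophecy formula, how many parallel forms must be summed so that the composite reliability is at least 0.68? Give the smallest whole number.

k ≥ ρ*(1−ρ₁)/(ρ₁(1−ρ*)) = 0.68·0.39 / (0.61·0.32) = 1.359.
Smallest integer k = 2.

2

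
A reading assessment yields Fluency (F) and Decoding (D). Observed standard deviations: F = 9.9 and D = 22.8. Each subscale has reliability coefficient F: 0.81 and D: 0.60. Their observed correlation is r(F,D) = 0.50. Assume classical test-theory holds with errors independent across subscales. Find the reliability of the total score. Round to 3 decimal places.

0.731

Var(F+D) = 9.9² + 22.8² + 2·[9.9·22.8·0.50] = 617.85 + 225.72 = 843.57.
Under uncorrelated errors the observed covariances equal the true-score covariances, so only the own-variance terms attenuate.
True-score variance = [9.9²·0.81 + 22.8²·0.60] + 225.72 = 391.292 + 225.72 = 617.012.
Reliability = 617.012 / 843.57 = 0.731.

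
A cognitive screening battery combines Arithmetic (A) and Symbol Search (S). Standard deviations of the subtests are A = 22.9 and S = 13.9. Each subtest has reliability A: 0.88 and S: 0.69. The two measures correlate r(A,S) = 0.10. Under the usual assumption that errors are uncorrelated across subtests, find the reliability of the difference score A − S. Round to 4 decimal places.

Var(A−S) = 22.9² + 13.9² − 2·22.9·13.9·0.10 = 717.62 − 63.662 = 653.958.
Because errors are independent across components, Cov(Tᵢ,Tⱼ) = Cov(Xᵢ,Xⱼ); the off-diagonal part of the true-score variance is the same as above.
True-score variance = [22.9²·0.88 + 13.9²·0.69] − 63.662 = 594.796 − 63.662 = 531.134.
Reliability = 531.134 / 653.958 = 0.8122.

0.8122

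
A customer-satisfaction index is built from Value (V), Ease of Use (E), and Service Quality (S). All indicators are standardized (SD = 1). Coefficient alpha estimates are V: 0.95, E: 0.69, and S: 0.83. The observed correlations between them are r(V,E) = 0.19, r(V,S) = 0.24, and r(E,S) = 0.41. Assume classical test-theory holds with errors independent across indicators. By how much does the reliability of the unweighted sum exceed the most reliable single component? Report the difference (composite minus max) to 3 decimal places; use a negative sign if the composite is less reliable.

-0.063

Var(sum) = 3 + 1.68 = 4.68; true-score variance = 2.47 + 1.68 = 4.15; composite reliability = 0.8868.
Max component reliability = 0.9500.
Difference = 0.8868 − 0.9500 = -0.063.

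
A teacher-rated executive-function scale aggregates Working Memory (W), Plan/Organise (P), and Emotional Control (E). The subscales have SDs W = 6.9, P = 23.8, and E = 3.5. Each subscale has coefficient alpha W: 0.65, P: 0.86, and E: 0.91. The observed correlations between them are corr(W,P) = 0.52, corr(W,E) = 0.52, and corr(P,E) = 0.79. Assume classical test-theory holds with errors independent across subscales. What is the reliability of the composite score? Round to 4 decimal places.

0.8982

Var(W+P+E) = 6.9² + 23.8² + 3.5² + 2·[6.9·23.8·0.52 + 6.9·3.5·0.52 + 23.8·3.5·0.79] = 626.3 + 327.519 = 953.819.
Because errors are independent across components, Cov(Tᵢ,Tⱼ) = Cov(Xᵢ,Xⱼ); the off-diagonal part of the true-score variance is the same as above.
True-score variance = [6.9²·0.65 + 23.8²·0.86 + 3.5²·0.91] + 327.519 = 529.232 + 327.519 = 856.751.
Reliability = 856.751 / 953.819 = 0.8982.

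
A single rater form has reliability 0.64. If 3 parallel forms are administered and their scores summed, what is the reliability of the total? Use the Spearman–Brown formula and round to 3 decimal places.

0.842

ρ_k = kρ / (1 + (k−1)ρ) = 3·0.64 / (1 + 2·0.64) = 1.920 / 2.280 = 0.842.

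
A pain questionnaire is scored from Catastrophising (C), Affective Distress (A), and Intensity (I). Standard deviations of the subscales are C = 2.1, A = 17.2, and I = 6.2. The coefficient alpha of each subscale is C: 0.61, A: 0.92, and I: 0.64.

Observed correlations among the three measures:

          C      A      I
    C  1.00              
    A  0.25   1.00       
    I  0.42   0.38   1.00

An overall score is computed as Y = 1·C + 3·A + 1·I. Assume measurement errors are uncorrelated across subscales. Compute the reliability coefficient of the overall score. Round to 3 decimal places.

Var(Y) = 2.1² + 3²·17.2² + 6.2² + 2·[3·2.1·17.2·0.25 + 2.1·6.2·0.42 + 3·17.2·6.2·0.38] = 2705.41 + 308.256 = 3013.67.
With uncorrelated errors the cross-covariances are all true-score covariance, so they carry over unchanged; only the diagonal terms shrink to ρᵢσᵢ².
True-score variance = [2.1²·0.61 + 3²·17.2²·0.92 + 6.2²·0.64] + 308.256 = 2476.85 + 308.256 = 2785.1.
Reliability = 2785.1 / 3013.67 = 0.924.

0.924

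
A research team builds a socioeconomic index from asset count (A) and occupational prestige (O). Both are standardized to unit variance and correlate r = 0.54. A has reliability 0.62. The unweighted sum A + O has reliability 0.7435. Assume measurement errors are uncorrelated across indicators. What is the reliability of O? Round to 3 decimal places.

0.590

Var(A+O) = 2 + 2·0.54 = 3.080.
True-score variance = ρ_A + ρ_O + 2·0.54, so 0.7435 = (0.62 + ρ_O + 1.08) / 3.080.
ρ_O = 0.7435·3.080 − 0.62 − 1.08 = 0.590.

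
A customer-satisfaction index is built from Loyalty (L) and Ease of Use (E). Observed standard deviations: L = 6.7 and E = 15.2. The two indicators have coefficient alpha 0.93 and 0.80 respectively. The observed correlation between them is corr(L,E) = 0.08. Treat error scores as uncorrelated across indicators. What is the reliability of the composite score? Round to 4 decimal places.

0.8311

Var(L+E) = 6.7² + 15.2² + 2·[6.7·15.2·0.08] = 275.93 + 16.2944 = 292.224.
With uncorrelated errors the cross-covariances are all true-score covariance, so they carry over unchanged; only the diagonal terms shrink to ρᵢσᵢ².
True-score variance = [6.7²·0.93 + 15.2²·0.80] + 16.2944 = 226.58 + 16.2944 = 242.874.
Reliability = 242.874 / 292.224 = 0.8311.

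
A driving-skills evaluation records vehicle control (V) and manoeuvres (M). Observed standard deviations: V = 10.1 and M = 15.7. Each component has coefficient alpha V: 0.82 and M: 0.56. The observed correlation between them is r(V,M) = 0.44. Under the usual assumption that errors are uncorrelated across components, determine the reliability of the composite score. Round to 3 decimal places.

Var(V+M) = 10.1² + 15.7² + 2·[10.1·15.7·0.44] = 348.5 + 139.542 = 488.042.
Under uncorrelated errors the observed covariances equal the true-score covariances, so only the own-variance terms attenuate.
True-score variance = [10.1²·0.82 + 15.7²·0.56] + 139.542 = 221.683 + 139.542 = 361.224.
Reliability = 361.224 / 488.042 = 0.740.

0.740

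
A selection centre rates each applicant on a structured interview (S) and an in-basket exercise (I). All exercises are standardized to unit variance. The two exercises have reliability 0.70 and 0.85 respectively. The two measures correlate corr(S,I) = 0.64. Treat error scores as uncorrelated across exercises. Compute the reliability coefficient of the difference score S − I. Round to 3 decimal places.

0.375

Var(S−I) = 1 + 1 − 2·0.64 = 2 − 1.28 = 0.72.
Because errors are independent across components, Cov(Tᵢ,Tⱼ) = Cov(Xᵢ,Xⱼ); the off-diagonal part of the true-score variance is the same as above.
True-score variance = [0.70 + 0.85] − 1.28 = 1.55 − 1.28 = 0.27.
Reliability = 0.27 / 0.72 = 0.375.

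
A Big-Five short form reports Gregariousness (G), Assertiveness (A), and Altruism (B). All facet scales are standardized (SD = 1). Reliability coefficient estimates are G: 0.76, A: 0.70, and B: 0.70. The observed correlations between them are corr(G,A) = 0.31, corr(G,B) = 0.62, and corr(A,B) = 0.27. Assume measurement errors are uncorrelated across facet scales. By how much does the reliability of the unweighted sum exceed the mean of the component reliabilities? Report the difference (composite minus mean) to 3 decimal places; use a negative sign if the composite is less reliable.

Var(sum) = 3 + 2.4 = 5.4; true-score variance = 2.16 + 2.4 = 4.56; composite reliability = 0.8444.
Mean component reliability = 0.7200.
Difference = 0.8444 − 0.7200 = 0.124.

0.124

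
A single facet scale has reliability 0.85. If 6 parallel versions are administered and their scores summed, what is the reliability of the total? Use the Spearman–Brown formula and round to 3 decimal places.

0.971

ρ_k = kρ / (1 + (k−1)ρ) = 6·0.85 / (1 + 5·0.85) = 5.100 / 5.250 = 0.971.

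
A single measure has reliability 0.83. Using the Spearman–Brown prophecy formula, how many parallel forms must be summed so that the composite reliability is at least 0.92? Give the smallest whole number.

k ≥ ρ*(1−ρ₁)/(ρ₁(1−ρ*)) = 0.92·0.17 / (0.83·0.08) = 2.355.
Smallest integer k = 3.

3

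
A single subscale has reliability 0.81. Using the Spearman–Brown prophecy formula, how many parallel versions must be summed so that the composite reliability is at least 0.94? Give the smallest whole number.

4

k ≥ ρ*(1−ρ₁)/(ρ₁(1−ρ*)) = 0.94·0.19 / (0.81·0.06) = 3.675.
Smallest integer k = 4.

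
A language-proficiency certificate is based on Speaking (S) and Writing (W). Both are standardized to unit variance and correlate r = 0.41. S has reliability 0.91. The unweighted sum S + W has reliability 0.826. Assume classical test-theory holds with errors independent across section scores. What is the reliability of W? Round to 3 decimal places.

Var(S+W) = 2 + 2·0.41 = 2.820.
True-score variance = ρ_S + ρ_W + 2·0.41, so 0.826 = (0.91 + ρ_W + 0.82) / 2.820.
ρ_W = 0.826·2.820 − 0.91 − 0.82 = 0.599.

0.599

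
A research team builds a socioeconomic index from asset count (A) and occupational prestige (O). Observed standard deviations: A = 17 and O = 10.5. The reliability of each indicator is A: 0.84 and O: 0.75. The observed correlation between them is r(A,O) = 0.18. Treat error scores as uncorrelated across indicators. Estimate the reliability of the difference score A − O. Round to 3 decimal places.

Var(A−O) = 17² + 10.5² − 2·17·10.5·0.18 = 399.25 − 64.26 = 334.99.
Because errors are independent across components, Cov(Tᵢ,Tⱼ) = Cov(Xᵢ,Xⱼ); the off-diagonal part of the true-score variance is the same as above.
True-score variance = [17²·0.84 + 10.5²·0.75] − 64.26 = 325.447 − 64.26 = 261.188.
Reliability = 261.188 / 334.99 = 0.780.

0.780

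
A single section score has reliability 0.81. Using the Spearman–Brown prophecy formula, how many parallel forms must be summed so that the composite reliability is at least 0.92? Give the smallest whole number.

k ≥ ρ*(1−ρ₁)/(ρ₁(1−ρ*)) = 0.92·0.19 / (0.81·0.08) = 2.698.
Smallest integer k = 3.

3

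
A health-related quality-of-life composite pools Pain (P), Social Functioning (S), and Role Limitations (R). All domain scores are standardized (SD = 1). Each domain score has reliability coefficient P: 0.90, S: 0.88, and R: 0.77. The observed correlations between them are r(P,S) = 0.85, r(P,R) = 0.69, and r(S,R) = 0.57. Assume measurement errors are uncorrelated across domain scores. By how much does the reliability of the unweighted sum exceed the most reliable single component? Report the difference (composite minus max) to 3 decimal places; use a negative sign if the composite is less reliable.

0.038

Var(sum) = 3 + 4.22 = 7.22; true-score variance = 2.55 + 4.22 = 6.77; composite reliability = 0.9377.
Max component reliability = 0.9000.
Difference = 0.9377 − 0.9000 = 0.038.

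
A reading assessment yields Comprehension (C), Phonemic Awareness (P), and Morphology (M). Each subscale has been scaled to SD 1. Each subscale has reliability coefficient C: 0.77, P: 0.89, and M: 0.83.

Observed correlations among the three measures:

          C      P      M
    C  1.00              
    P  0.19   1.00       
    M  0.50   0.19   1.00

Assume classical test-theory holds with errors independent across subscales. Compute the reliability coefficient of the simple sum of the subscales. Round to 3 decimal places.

Var(C+P+M) = 3 + 2·[0.19 + 0.50 + 0.19] = 3 + 1.76 = 4.76.
Because errors are independent across components, Cov(Tᵢ,Tⱼ) = Cov(Xᵢ,Xⱼ); the off-diagonal part of the true-score variance is the same as above.
True-score variance = [0.77 + 0.89 + 0.83] + 1.76 = 2.49 + 1.76 = 4.25.
Reliability = 4.25 / 4.76 = 0.893.

0.893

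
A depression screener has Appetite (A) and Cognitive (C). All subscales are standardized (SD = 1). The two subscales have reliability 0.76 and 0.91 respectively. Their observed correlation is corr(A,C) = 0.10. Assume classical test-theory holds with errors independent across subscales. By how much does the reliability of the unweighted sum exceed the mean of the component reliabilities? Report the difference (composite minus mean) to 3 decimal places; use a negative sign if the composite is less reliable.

0.015

Var(sum) = 2 + 0.2 = 2.2; true-score variance = 1.67 + 0.2 = 1.87; composite reliability = 0.8500.
Mean component reliability = 0.8350.
Difference = 0.8500 − 0.8350 = 0.015.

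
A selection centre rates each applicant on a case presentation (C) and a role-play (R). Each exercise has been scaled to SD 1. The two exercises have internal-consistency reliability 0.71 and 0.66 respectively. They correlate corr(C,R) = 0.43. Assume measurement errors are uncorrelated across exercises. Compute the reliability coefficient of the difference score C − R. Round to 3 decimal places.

0.447

Var(C−R) = 1 + 1 − 2·0.43 = 2 − 0.86 = 1.14.
With uncorrelated errors the cross-covariances are all true-score covariance, so they carry over unchanged; only the diagonal terms shrink to ρᵢσᵢ².
True-score variance = [0.71 + 0.66] − 0.86 = 1.37 − 0.86 = 0.51.
Reliability = 0.51 / 1.14 = 0.447.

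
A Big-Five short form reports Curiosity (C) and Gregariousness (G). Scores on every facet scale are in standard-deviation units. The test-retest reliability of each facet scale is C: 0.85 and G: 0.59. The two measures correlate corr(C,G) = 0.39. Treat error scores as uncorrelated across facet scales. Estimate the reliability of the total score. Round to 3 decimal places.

Var(C+G) = 2 + 2·[0.39] = 2 + 0.78 = 2.78.
With uncorrelated errors the cross-covariances are all true-score covariance, so they carry over unchanged; only the diagonal terms shrink to ρᵢσᵢ².
True-score variance = [0.85 + 0.59] + 0.78 = 1.44 + 0.78 = 2.22.
Reliability = 2.22 / 2.78 = 0.799.

0.799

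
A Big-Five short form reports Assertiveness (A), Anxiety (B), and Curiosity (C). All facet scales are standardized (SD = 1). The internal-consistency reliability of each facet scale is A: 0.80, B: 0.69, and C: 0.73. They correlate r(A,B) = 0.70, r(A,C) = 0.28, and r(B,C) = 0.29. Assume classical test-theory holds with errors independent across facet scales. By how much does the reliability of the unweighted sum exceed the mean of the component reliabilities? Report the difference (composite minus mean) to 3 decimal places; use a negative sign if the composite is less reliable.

0.119

Var(sum) = 3 + 2.54 = 5.54; true-score variance = 2.22 + 2.54 = 4.76; composite reliability = 0.8592.
Mean component reliability = 0.7400.
Difference = 0.8592 − 0.7400 = 0.119.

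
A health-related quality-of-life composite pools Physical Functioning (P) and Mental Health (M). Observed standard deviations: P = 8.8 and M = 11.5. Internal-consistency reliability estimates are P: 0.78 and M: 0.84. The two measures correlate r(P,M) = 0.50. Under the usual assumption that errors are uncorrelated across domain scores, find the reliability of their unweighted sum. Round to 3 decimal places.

0.877

Var(P+M) = 8.8² + 11.5² + 2·[8.8·11.5·0.50] = 209.69 + 101.2 = 310.89.
Under uncorrelated errors the observed covariances equal the true-score covariances, so only the own-variance terms attenuate.
True-score variance = [8.8²·0.78 + 11.5²·0.84] + 101.2 = 171.493 + 101.2 = 272.693.
Reliability = 272.693 / 310.89 = 0.877.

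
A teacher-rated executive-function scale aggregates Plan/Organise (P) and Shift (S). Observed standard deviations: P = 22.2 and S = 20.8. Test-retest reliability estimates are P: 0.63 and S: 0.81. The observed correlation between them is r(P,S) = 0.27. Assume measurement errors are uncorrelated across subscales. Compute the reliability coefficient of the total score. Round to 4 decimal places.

Var(P+S) = 22.2² + 20.8² + 2·[22.2·20.8·0.27] = 925.48 + 249.35 = 1174.83.
Because errors are independent across components, Cov(Tᵢ,Tⱼ) = Cov(Xᵢ,Xⱼ); the off-diagonal part of the true-score variance is the same as above.
True-score variance = [22.2²·0.63 + 20.8²·0.81] + 249.35 = 660.928 + 249.35 = 910.278.
Reliability = 910.278 / 1174.83 = 0.7748.

0.7748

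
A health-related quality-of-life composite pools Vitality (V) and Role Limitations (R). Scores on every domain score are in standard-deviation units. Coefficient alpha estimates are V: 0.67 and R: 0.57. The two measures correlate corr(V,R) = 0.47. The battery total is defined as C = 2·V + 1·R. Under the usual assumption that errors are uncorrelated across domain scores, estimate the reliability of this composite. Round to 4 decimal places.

0.7456

Var(C) = 2² + 1 + 2·[2·0.47] = 5 + 1.88 = 6.88.
With uncorrelated errors the cross-covariances are all true-score covariance, so they carry over unchanged; only the diagonal terms shrink to ρᵢσᵢ².
True-score variance = [2²·0.67 + 0.57] + 1.88 = 3.25 + 1.88 = 5.13.
Reliability = 5.13 / 6.88 = 0.7456.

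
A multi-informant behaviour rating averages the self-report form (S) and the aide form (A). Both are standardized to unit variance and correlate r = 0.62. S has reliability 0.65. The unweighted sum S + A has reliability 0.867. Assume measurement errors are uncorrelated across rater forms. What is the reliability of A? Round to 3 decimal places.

Var(S+A) = 2 + 2·0.62 = 3.240.
True-score variance = ρ_S + ρ_A + 2·0.62, so 0.867 = (0.65 + ρ_A + 1.24) / 3.240.
ρ_A = 0.867·3.240 − 0.65 − 1.24 = 0.919.

0.919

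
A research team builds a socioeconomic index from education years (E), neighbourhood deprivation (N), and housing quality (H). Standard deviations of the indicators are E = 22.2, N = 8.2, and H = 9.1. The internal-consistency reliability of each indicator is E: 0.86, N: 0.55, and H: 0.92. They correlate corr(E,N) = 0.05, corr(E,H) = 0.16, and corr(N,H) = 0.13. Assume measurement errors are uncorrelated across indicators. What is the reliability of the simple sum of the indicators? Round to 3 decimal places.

0.858

Var(E+N+H) = 22.2² + 8.2² + 9.1² + 2·[22.2·8.2·0.05 + 22.2·9.1·0.16 + 8.2·9.1·0.13] = 642.89 + 102.252 = 745.142.
Because errors are independent across components, Cov(Tᵢ,Tⱼ) = Cov(Xᵢ,Xⱼ); the off-diagonal part of the true-score variance is the same as above.
True-score variance = [22.2²·0.86 + 8.2²·0.55 + 9.1²·0.92] + 102.252 = 537.01 + 102.252 = 639.261.
Reliability = 639.261 / 745.142 = 0.858.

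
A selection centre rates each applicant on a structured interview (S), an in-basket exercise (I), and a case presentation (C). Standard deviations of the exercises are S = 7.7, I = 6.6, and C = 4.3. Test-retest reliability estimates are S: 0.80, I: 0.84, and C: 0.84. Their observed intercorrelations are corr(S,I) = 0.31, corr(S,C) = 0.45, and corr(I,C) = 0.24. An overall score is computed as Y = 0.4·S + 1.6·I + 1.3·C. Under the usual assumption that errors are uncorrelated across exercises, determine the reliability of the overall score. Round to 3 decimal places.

Var(Y) = 0.4²·7.7² + 1.6²·6.6² + 1.3²·4.3² + 2·[0.64·7.7·6.6·0.31 + 0.52·7.7·4.3·0.45 + 2.08·6.6·4.3·0.24] = 152.248 + 63.9954 = 216.244.
Under uncorrelated errors the observed covariances equal the true-score covariances, so only the own-variance terms attenuate.
True-score variance = [0.4²·7.7²·0.80 + 1.6²·6.6²·0.84 + 1.3²·4.3²·0.84] + 63.9954 = 127.509 + 63.9954 = 191.504.
Reliability = 191.504 / 216.244 = 0.886.

0.886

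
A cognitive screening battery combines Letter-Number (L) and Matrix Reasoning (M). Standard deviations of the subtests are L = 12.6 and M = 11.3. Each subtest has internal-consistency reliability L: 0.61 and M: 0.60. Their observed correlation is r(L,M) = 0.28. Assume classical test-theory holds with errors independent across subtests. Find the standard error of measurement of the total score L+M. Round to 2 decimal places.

Var(total) = 286.45 + 79.7328 = 366.183.
True-score variance = 173.458 + 79.7328 = 253.19, so reliability = 0.6914.
Error variance = 366.183 − 253.19 = 112.992; SEM = √112.992 = 10.63.

10.63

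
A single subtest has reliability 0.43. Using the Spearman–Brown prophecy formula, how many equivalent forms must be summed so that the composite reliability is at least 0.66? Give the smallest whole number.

k ≥ ρ*(1−ρ₁)/(ρ₁(1−ρ*)) = 0.66·0.57 / (0.43·0.34) = 2.573.
Smallest integer k = 3.

3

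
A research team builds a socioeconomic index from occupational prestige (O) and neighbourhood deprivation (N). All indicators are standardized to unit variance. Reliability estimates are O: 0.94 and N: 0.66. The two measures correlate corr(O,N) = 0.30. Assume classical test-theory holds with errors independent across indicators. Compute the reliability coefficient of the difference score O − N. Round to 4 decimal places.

0.7143

Var(O−N) = 1 + 1 − 2·0.30 = 2 − 0.6 = 1.4.
Under uncorrelated errors the observed covariances equal the true-score covariances, so only the own-variance terms attenuate.
True-score variance = [0.94 + 0.66] − 0.6 = 1.6 − 0.6 = 1.
Reliability = 1 / 1.4 = 0.7143.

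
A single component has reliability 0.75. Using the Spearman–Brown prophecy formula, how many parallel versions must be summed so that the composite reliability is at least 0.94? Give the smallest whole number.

k ≥ ρ*(1−ρ₁)/(ρ₁(1−ρ*)) = 0.94·0.25 / (0.75·0.06) = 5.222.
Smallest integer k = 6.

6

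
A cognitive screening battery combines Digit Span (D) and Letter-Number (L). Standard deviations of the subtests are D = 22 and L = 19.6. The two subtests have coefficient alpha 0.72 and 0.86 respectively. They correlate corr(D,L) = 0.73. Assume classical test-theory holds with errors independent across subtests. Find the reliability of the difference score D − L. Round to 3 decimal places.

Var(D−L) = 22² + 19.6² − 2·22·19.6·0.73 = 868.16 − 629.552 = 238.608.
Because errors are independent across components, Cov(Tᵢ,Tⱼ) = Cov(Xᵢ,Xⱼ); the off-diagonal part of the true-score variance is the same as above.
True-score variance = [22²·0.72 + 19.6²·0.86] − 629.552 = 678.858 − 629.552 = 49.3056.
Reliability = 49.3056 / 238.608 = 0.207.

0.207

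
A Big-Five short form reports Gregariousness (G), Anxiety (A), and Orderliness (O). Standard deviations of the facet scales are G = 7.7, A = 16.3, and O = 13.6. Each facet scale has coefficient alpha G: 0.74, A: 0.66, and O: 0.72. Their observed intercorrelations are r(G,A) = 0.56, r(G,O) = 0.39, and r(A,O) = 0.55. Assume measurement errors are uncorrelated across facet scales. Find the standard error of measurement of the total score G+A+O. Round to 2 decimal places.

12.55

Var(total) = 509.94 + 466.101 = 976.041.
True-score variance = 352.401 + 466.101 = 818.502, so reliability = 0.8386.
Error variance = 976.041 − 818.502 = 157.539; SEM = √157.539 = 12.55.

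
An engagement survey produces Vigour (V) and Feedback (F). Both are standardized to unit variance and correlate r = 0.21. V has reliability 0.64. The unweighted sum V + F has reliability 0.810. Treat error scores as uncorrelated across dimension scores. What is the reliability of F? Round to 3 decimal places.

0.900

Var(V+F) = 2 + 2·0.21 = 2.420.
True-score variance = ρ_V + ρ_F + 2·0.21, so 0.810 = (0.64 + ρ_F + 0.42) / 2.420.
ρ_F = 0.810·2.420 − 0.64 − 0.42 = 0.900.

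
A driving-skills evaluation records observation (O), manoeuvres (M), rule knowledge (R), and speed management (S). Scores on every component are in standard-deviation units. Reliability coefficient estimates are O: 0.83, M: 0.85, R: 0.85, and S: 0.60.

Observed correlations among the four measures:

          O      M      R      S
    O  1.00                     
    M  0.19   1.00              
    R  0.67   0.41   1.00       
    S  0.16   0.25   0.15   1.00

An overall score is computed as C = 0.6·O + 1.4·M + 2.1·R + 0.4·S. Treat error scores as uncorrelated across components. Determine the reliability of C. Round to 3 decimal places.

Var(C) = 0.6² + 1.4² + 2.1² + 0.4² + 2·[0.84·0.19 + 1.26·0.67 + 0.24·0.16 + 2.94·0.41 + 0.56·0.25 + 0.84·0.15] = 6.89 + 5.0272 = 11.9172.
Because errors are independent across components, Cov(Tᵢ,Tⱼ) = Cov(Xᵢ,Xⱼ); the off-diagonal part of the true-score variance is the same as above.
True-score variance = [0.6²·0.83 + 1.4²·0.85 + 2.1²·0.85 + 0.4²·0.60] + 5.0272 = 5.8093 + 5.0272 = 10.8365.
Reliability = 10.8365 / 11.9172 = 0.909.

0.909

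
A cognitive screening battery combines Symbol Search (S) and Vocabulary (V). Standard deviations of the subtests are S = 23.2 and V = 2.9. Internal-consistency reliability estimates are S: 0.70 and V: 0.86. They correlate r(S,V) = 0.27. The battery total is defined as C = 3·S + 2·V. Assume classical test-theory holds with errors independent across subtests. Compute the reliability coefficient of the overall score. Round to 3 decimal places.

0.714

Var(C) = 3²·23.2² + 2²·2.9² + 2·[6·23.2·2.9·0.27] = 4877.8 + 217.987 = 5095.79.
Because errors are independent across components, Cov(Tᵢ,Tⱼ) = Cov(Xᵢ,Xⱼ); the off-diagonal part of the true-score variance is the same as above.
True-score variance = [3²·23.2²·0.70 + 2²·2.9²·0.86] + 217.987 = 3419.84 + 217.987 = 3637.83.
Reliability = 3637.83 / 5095.79 = 0.714.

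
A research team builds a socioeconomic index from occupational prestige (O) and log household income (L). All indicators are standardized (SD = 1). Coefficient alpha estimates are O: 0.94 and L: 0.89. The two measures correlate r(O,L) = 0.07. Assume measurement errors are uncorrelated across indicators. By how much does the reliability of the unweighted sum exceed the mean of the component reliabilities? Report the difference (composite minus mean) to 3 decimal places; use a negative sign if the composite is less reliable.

0.006

Var(sum) = 2 + 0.14 = 2.14; true-score variance = 1.83 + 0.14 = 1.97; composite reliability = 0.9206.
Mean component reliability = 0.9150.
Difference = 0.9206 − 0.9150 = 0.006.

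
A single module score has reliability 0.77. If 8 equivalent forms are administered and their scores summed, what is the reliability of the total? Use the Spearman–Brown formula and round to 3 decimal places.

ρ_k = kρ / (1 + (k−1)ρ) = 8·0.77 / (1 + 7·0.77) = 6.160 / 6.390 = 0.964.

0.964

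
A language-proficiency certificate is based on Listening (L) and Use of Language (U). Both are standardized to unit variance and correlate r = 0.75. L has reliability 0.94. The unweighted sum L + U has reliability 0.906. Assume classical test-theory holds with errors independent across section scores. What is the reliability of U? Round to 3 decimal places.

0.731

Var(L+U) = 2 + 2·0.75 = 3.500.
True-score variance = ρ_L + ρ_U + 2·0.75, so 0.906 = (0.94 + ρ_U + 1.50) / 3.500.
ρ_U = 0.906·3.500 − 0.94 − 1.50 = 0.731.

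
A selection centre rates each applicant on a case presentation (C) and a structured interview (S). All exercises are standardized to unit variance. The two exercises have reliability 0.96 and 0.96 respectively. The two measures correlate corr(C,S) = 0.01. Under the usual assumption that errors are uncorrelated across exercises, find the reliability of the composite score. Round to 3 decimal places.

0.960

Var(C+S) = 2 + 2·[0.01] = 2 + 0.02 = 2.02.
With uncorrelated errors the cross-covariances are all true-score covariance, so they carry over unchanged; only the diagonal terms shrink to ρᵢσᵢ².
True-score variance = [0.96 + 0.96] + 0.02 = 1.92 + 0.02 = 1.94.
Reliability = 1.94 / 2.02 = 0.960.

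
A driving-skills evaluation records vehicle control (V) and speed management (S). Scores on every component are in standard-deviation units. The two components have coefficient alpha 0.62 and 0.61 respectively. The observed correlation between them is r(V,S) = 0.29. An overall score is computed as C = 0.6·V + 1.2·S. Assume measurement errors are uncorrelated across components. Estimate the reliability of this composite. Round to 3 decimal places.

Var(C) = 0.6² + 1.2² + 2·[0.72·0.29] = 1.8 + 0.4176 = 2.2176.
Because errors are independent across components, Cov(Tᵢ,Tⱼ) = Cov(Xᵢ,Xⱼ); the off-diagonal part of the true-score variance is the same as above.
True-score variance = [0.6²·0.62 + 1.2²·0.61] + 0.4176 = 1.1016 + 0.4176 = 1.5192.
Reliability = 1.5192 / 2.2176 = 0.685.

0.685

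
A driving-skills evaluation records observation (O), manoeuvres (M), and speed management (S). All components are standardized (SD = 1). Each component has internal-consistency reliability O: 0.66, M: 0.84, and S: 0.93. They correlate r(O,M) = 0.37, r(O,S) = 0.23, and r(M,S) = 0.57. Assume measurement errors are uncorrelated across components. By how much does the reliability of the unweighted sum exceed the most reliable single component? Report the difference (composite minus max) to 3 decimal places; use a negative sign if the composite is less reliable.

Var(sum) = 3 + 2.34 = 5.34; true-score variance = 2.43 + 2.34 = 4.77; composite reliability = 0.8933.
Max component reliability = 0.9300.
Difference = 0.8933 − 0.9300 = -0.037.

-0.037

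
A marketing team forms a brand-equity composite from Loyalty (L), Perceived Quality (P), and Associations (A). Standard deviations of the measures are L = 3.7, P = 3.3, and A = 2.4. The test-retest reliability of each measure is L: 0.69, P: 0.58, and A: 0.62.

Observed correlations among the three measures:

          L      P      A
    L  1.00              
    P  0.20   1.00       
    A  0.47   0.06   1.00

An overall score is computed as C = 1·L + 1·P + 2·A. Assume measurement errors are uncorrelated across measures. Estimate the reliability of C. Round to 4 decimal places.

0.7528

Var(C) = 3.7² + 3.3² + 2²·2.4² + 2·[3.7·3.3·0.20 + 2·3.7·2.4·0.47 + 2·3.3·2.4·0.06] = 47.62 + 23.4792 = 71.0992.
Because errors are independent across components, Cov(Tᵢ,Tⱼ) = Cov(Xᵢ,Xⱼ); the off-diagonal part of the true-score variance is the same as above.
True-score variance = [3.7²·0.69 + 3.3²·0.58 + 2²·2.4²·0.62] + 23.4792 = 30.0471 + 23.4792 = 53.5263.
Reliability = 53.5263 / 71.0992 = 0.7528.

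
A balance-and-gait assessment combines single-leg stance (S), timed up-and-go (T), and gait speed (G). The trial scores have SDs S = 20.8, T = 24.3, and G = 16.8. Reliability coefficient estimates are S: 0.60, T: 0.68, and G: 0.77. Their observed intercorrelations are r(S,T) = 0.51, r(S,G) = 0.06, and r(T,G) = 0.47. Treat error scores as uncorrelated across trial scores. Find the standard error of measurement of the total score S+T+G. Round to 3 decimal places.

20.662

Var(total) = 1305.37 + 941.227 = 2246.6.
True-score variance = 878.442 + 941.227 = 1819.67, so reliability = 0.8100.
Error variance = 2246.6 − 1819.67 = 426.928; SEM = √426.928 = 20.662.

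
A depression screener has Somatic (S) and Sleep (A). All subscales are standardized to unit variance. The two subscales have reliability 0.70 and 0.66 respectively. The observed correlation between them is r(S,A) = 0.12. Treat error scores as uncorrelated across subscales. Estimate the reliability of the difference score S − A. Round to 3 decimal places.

Var(S−A) = 1 + 1 − 2·0.12 = 2 − 0.24 = 1.76.
With uncorrelated errors the cross-covariances are all true-score covariance, so they carry over unchanged; only the diagonal terms shrink to ρᵢσᵢ².
True-score variance = [0.70 + 0.66] − 0.24 = 1.36 − 0.24 = 1.12.
Reliability = 1.12 / 1.76 = 0.636.

0.636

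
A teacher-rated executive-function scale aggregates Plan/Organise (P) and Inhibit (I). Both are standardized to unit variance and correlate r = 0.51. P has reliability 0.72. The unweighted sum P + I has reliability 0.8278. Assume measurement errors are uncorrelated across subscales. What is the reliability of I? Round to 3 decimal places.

Var(P+I) = 2 + 2·0.51 = 3.020.
True-score variance = ρ_P + ρ_I + 2·0.51, so 0.8278 = (0.72 + ρ_I + 1.02) / 3.020.
ρ_I = 0.8278·3.020 − 0.72 − 1.02 = 0.760.

0.760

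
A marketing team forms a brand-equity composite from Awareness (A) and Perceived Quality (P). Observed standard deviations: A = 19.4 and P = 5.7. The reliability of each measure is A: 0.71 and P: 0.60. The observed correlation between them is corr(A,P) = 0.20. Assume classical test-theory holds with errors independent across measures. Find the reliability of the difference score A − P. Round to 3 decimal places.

Var(A−P) = 19.4² + 5.7² − 2·19.4·5.7·0.20 = 408.85 − 44.232 = 364.618.
Because errors are independent across components, Cov(Tᵢ,Tⱼ) = Cov(Xᵢ,Xⱼ); the off-diagonal part of the true-score variance is the same as above.
True-score variance = [19.4²·0.71 + 5.7²·0.60] − 44.232 = 286.71 − 44.232 = 242.478.
Reliability = 242.478 / 364.618 = 0.665.

0.665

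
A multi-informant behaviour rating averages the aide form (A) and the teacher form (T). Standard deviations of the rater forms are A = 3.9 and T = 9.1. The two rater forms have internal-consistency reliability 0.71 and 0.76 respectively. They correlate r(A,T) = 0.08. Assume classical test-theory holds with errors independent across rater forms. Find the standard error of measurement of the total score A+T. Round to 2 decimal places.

4.93

Var(total) = 98.02 + 5.6784 = 103.698.
True-score variance = 73.7347 + 5.6784 = 79.4131, so reliability = 0.7658.
Error variance = 103.698 − 79.4131 = 24.2853; SEM = √24.2853 = 4.93.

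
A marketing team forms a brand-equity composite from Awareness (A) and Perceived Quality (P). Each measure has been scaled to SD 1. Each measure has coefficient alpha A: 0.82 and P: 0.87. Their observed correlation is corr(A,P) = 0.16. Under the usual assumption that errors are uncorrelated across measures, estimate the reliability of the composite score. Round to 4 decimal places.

Var(A+P) = 2 + 2·[0.16] = 2 + 0.32 = 2.32.
With uncorrelated errors the cross-covariances are all true-score covariance, so they carry over unchanged; only the diagonal terms shrink to ρᵢσᵢ².
True-score variance = [0.82 + 0.87] + 0.32 = 1.69 + 0.32 = 2.01.
Reliability = 2.01 / 2.32 = 0.8664.

0.8664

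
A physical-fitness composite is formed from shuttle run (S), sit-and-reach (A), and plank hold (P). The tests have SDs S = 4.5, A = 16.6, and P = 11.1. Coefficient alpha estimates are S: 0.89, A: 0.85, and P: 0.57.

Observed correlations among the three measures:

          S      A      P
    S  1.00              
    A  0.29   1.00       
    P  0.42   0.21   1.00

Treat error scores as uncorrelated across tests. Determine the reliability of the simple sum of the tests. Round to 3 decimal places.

Var(S+A+P) = 4.5² + 16.6² + 11.1² + 2·[4.5·16.6·0.29 + 4.5·11.1·0.42 + 16.6·11.1·0.21] = 419.02 + 162.673 = 581.693.
With uncorrelated errors the cross-covariances are all true-score covariance, so they carry over unchanged; only the diagonal terms shrink to ρᵢσᵢ².
True-score variance = [4.5²·0.89 + 16.6²·0.85 + 11.1²·0.57] + 162.673 = 322.478 + 162.673 = 485.151.
Reliability = 485.151 / 581.693 = 0.834.

0.834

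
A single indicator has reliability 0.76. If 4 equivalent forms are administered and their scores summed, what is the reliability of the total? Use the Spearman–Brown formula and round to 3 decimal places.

0.927

ρ_k = kρ / (1 + (k−1)ρ) = 4·0.76 / (1 + 3·0.76) = 3.040 / 3.280 = 0.927.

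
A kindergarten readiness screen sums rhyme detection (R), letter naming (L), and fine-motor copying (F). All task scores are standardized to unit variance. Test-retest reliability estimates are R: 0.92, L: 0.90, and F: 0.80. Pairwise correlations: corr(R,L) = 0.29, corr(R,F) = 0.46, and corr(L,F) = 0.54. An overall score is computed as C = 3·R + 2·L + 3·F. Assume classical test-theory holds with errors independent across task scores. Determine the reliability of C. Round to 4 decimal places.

0.9274

Var(C) = 3² + 2² + 3² + 2·[6·0.29 + 9·0.46 + 6·0.54] = 22 + 18.24 = 40.24.
Because errors are independent across components, Cov(Tᵢ,Tⱼ) = Cov(Xᵢ,Xⱼ); the off-diagonal part of the true-score variance is the same as above.
True-score variance = [3²·0.92 + 2²·0.90 + 3²·0.80] + 18.24 = 19.08 + 18.24 = 37.32.
Reliability = 37.32 / 40.24 = 0.9274.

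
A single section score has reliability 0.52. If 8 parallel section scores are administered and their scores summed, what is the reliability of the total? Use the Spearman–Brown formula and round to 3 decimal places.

ρ_k = kρ / (1 + (k−1)ρ) = 8·0.52 / (1 + 7·0.52) = 4.160 / 4.640 = 0.897.

0.897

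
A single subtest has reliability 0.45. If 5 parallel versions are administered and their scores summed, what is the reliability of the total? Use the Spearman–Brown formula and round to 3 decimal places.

ρ_k = kρ / (1 + (k−1)ρ) = 5·0.45 / (1 + 4·0.45) = 2.250 / 2.800 = 0.804.

0.804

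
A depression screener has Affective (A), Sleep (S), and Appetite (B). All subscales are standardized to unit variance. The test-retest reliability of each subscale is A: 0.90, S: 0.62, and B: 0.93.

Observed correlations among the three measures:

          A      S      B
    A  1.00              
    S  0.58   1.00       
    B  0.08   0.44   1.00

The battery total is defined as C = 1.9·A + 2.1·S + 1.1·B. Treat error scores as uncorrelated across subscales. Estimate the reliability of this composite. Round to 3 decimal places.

Var(C) = 1.9² + 2.1² + 1.1² + 2·[3.99·0.58 + 2.09·0.08 + 2.31·0.44] = 9.23 + 6.9956 = 16.2256.
Because errors are independent across components, Cov(Tᵢ,Tⱼ) = Cov(Xᵢ,Xⱼ); the off-diagonal part of the true-score variance is the same as above.
True-score variance = [1.9²·0.90 + 2.1²·0.62 + 1.1²·0.93] + 6.9956 = 7.1085 + 6.9956 = 14.1041.
Reliability = 14.1041 / 16.2256 = 0.869.

0.869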